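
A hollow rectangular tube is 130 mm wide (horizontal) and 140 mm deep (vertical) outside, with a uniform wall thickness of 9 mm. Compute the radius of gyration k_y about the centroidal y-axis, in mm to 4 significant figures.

Decompose the section into non-overlapping parts with the origin at the bottom-left of its bounding rectangle.
Outer rectangle: 130 × 140, A = 18 200 mm², x = 65 mm, Ī = 25 631 667 mm⁴.
Inner void (subtracted): 112 × 122, A = 13 664 mm², x = 65 mm, Ī = 14 283 435 mm⁴.
By symmetry the centroid is at mid-width, x̄ = 65 mm.
All pieces are centred on the centroidal y-axis, so I = ΣĪ (holes subtracted) = 11 348 232 mm⁴.
Radius of gyration: k = √(I/A) = √(11 348 232 / 4 536) = 50.0181 mm.

k_y ≈ 50.02 mm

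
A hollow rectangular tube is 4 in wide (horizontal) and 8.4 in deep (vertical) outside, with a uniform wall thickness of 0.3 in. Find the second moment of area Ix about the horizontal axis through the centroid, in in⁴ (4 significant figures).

Split into non-overlapping primitives; take the origin at the lower-left of the bounding box.
Outer rectangle: 4 × 8.4, A = 33.6 in², y = 4.2 in, Ī = 197.568 in⁴.
Inner void (subtracted): 3.4 × 7.8, A = 26.52 in², y = 4.2 in, Ī = 134.456 in⁴.
By symmetry the centroid is at mid-height, ȳ = 4.2 in.
All pieces are centred on the horizontal axis through the centroid, so I = ΣĪ (holes subtracted) = 63.1116 in⁴.

Ix ≈ 63.11 in⁴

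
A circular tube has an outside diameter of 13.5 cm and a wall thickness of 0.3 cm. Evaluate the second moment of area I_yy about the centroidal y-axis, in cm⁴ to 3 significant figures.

Break the section into simple shapes (no overlaps), measuring from the bottom-left corner of the bounding box.
Outer circle: ⌀13.5, A = 143.14 cm², x = 6.75 cm, Ī = 1630.4 cm⁴.
Bore (subtracted): ⌀12.9, A = 130.7 cm², x = 6.75 cm, Ī = 1359.3 cm⁴.
By symmetry the centroid is at mid-width, x̄ = 6.75 cm.
All pieces are centred on the centroidal y-axis, so I = ΣĪ (holes subtracted) = 271.1 cm⁴.

I_yy ≈ 271 cm⁴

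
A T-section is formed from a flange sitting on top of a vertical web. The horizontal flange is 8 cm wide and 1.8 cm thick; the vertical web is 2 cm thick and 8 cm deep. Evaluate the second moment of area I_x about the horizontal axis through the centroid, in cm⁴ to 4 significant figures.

I_x ≈ 271.2 cm⁴

Split into non-overlapping primitives; take the origin at the lower-left of the bounding box.
Flange: 8 × 1.8, A = 14.4 cm², y = 8.9 cm, Ī = 3.888 cm⁴.
Web: 2 × 8, A = 16 cm², y = 4 cm, Ī = 85.3333 cm⁴.
Centroid: ȳ = ΣA·y / ΣA = 6.32105 cm.
Transfer each piece to the horizontal axis through the centroid using Ī + A·d² with d = y − 6.32105:
  flange: d = 2.57895 cm → contributes +99.662 cm⁴
  web: d = -2.32105 cm → contributes +171.53 cm⁴
Total I = 271.192 cm⁴.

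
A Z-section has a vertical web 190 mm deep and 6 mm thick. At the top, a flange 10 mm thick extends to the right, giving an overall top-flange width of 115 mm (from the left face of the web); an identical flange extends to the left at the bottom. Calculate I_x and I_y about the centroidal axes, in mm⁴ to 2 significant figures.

I_x ≈ 2.1 × 10⁷ mm⁴, I_y ≈ 9.4 × 10⁶ mm⁴

Treat the section as a set of non-overlapping primitives; coordinates are from the bounding-box lower-left.
Web: 6 × 190, A = 1 140 mm², y = 95 mm, Ī = 3 429 500 mm⁴.
Top flange (beyond web): 109 × 10, A = 1 090 mm², y = 185 mm, Ī = 9 083 mm⁴.
Bottom flange (beyond web): 109 × 10, A = 1 090 mm², y = 5 mm, Ī = 9 083 mm⁴.
Centroid: ȳ = ΣA·y / ΣA = 95 mm.
Transfer each piece to the centroidal x-axis using Ī + A·d² with d = y − 95:
  web: d = 0 mm → contributes +3 429 500 mm⁴
  top flange (beyond web): d = 90 mm → contributes +8 838 083 mm⁴
  bottom flange (beyond web): d = -90 mm → contributes +8 838 083 mm⁴
Total I = 21 105 667 mm⁴.
For the y-axis: x̄ = 112 mm.
Repeating about the centroidal y-axis gives I_y = 9 369 427 mm⁴.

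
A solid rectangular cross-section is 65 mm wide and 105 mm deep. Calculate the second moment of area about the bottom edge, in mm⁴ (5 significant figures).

I_base ≈ 2.5082 × 10⁷ mm⁴

The section: 65 × 105, A = 6 825 mm², y = 52.5 mm, Ī = 6 270 469 mm⁴.
Transfer it to a horizontal axis along the bottom face using Ī + A·d² with d = y − 0:
  the section: d = 52.5 mm → contributes +25 081 875 mm⁴
Total I = 25 081 875 mm⁴.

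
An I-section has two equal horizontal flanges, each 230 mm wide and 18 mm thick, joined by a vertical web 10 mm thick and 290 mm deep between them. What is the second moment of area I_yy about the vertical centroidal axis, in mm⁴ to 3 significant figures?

Break the section into simple shapes (no overlaps), measuring from the bottom-left corner of the bounding box.
Bottom flange: 230 × 18, A = 4 140 mm², x = 115 mm, Ī = 18 250 500 mm⁴.
Web: 10 × 290, A = 2 900 mm², x = 115 mm, Ī = 24 167 mm⁴.
Top flange: 230 × 18, A = 4 140 mm², x = 115 mm, Ī = 18 250 500 mm⁴.
By symmetry the centroid is at mid-width, x̄ = 115 mm.
All pieces are centred on the vertical centroidal axis, so I = ΣĪ = 36 525 167 mm⁴.

I_yy ≈ 3.65 × 10⁷ mm⁴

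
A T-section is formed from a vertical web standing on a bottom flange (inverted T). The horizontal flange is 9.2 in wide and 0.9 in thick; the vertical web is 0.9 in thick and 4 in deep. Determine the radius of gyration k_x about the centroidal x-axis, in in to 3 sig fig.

Split into non-overlapping primitives; take the origin at the lower-left of the bounding box.
Flange: 9.2 × 0.9, A = 8.28 in², y = 0.45 in, Ī = 0.5589 in⁴.
Web: 0.9 × 4, A = 3.6 in², y = 2.9 in, Ī = 4.8 in⁴.
Centroid: ȳ = ΣA·y / ΣA = 1.1924 in.
Transfer each piece to the centroidal x-axis using Ī + A·d² with d = y − 1.1924:
  flange: d = -0.74242 in → contributes +5.1228 in⁴
  web: d = 1.7076 in → contributes +15.297 in⁴
Total I = 20.42 in⁴.
Radius of gyration: k = √(I/A) = √(20.42 / 11.88) = 1.311 in.

k_x ≈ 1.31 in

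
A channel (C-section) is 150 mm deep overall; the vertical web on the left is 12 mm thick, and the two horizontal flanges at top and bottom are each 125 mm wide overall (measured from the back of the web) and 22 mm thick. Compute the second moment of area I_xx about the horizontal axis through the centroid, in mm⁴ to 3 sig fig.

I_xx ≈ 2.39 × 10⁷ mm⁴

Split into non-overlapping primitives; take the origin at the lower-left of the bounding box.
Web: 12 × 150, A = 1 800 mm², y = 75 mm, Ī = 3 375 000 mm⁴.
Top flange (beyond web): 113 × 22, A = 2 486 mm², y = 139 mm, Ī = 100 269 mm⁴.
Bottom flange (beyond web): 113 × 22, A = 2 486 mm², y = 11 mm, Ī = 100 269 mm⁴.
By symmetry the centroid is at mid-height, ȳ = 75 mm.
Transfer each piece to the horizontal axis through the centroid using Ī + A·d² with d = y − 75:
  web: d = 0 mm → contributes +3 375 000 mm⁴
  top flange (beyond web): d = 64 mm → contributes +10 282 925 mm⁴
  bottom flange (beyond web): d = -64 mm → contributes +10 282 925 mm⁴
Total I = 23 940 849 mm⁴.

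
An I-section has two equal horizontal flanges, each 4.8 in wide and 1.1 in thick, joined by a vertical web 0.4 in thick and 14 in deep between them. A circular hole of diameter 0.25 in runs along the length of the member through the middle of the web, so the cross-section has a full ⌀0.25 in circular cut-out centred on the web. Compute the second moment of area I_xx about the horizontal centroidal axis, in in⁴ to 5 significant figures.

Treat the section as a set of non-overlapping primitives; coordinates are from the bounding-box lower-left.
Bottom flange: 4.8 × 1.1, A = 5.28 in², y = 0.55 in, Ī = 0.5324 in⁴.
Web: 0.4 × 14, A = 5.6 in², y = 8.1 in, Ī = 91.46667 in⁴.
Top flange: 4.8 × 1.1, A = 5.28 in², y = 15.65 in, Ī = 0.5324 in⁴.
Hole (subtracted): ⌀0.25, A = 0.04908739 in², y = 8.1 in, Ī = 0.0001917476 in⁴.
By symmetry the centroid is at mid-height, ȳ = 8.1 in.
Transfer each piece to the horizontal centroidal axis using Ī + A·d² with d = y − 8.1:
  bottom flange: d = -7.55 in → contributes +301.5056 in⁴
  web: d = 0 in → contributes +91.46667 in⁴
  top flange: d = 7.55 in → contributes +301.5056 in⁴
  hole: d = 0 in → contributes −0.0001917476 in⁴
Total I = 694.4777 in⁴.

I_xx ≈ 694.48 in⁴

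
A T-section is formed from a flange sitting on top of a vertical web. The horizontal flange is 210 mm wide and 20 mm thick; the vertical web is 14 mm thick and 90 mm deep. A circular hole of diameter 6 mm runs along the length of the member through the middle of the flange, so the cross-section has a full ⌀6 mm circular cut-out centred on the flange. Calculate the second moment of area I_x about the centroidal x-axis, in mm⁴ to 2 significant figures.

I_x ≈ 3.9 × 10⁶ mm⁴

Split into non-overlapping primitives; take the origin at the lower-left of the bounding box.
Flange: 210 × 20, A = 4 200 mm², y = 100 mm, Ī = 140 000 mm⁴.
Web: 14 × 90, A = 1 260 mm², y = 45 mm, Ī = 850 500 mm⁴.
Hole (subtracted): ⌀6, A = 28.27 mm², y = 100 mm, Ī = 63.62 mm⁴.
Centroid: ȳ = ΣA·y / ΣA = 87.24 mm.
Transfer each piece to the centroidal x-axis using Ī + A·d² with d = y − 87.24:
  flange: d = 12.76 mm → contributes +823 660 mm⁴
  web: d = -42.24 mm → contributes +3 098 787 mm⁴
  hole: d = 12.76 mm → contributes −4 666 mm⁴
Total I = 3 917 781 mm⁴.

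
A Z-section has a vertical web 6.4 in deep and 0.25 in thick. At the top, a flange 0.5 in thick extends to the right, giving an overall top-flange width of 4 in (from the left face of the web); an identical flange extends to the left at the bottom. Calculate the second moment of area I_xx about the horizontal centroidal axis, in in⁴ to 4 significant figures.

I_xx ≈ 38.17 in⁴

Decompose the section into non-overlapping parts with the origin at the bottom-left of its bounding rectangle.
Web: 0.25 × 6.4, A = 1.6 in², y = 3.2 in, Ī = 5.46133 in⁴.
Top flange (beyond web): 3.75 × 0.5, A = 1.875 in², y = 6.15 in, Ī = 0.0390625 in⁴.
Bottom flange (beyond web): 3.75 × 0.5, A = 1.875 in², y = 0.25 in, Ī = 0.0390625 in⁴.
Centroid: ȳ = ΣA·y / ΣA = 3.2 in.
Transfer each piece to the horizontal centroidal axis using Ī + A·d² with d = y − 3.2:
  web: d = 0 in → contributes +5.46133 in⁴
  top flange (beyond web): d = 2.95 in → contributes +16.3563 in⁴
  bottom flange (beyond web): d = -2.95 in → contributes +16.3563 in⁴
Total I = 38.1738 in⁴.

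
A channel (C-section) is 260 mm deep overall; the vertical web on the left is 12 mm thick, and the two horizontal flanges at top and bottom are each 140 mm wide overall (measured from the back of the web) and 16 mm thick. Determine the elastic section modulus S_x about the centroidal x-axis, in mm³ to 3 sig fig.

Split into non-overlapping primitives; take the origin at the lower-left of the bounding box.
Web: 12 × 260, A = 3 120 mm², y = 130 mm, Ī = 17 576 000 mm⁴.
Top flange (beyond web): 128 × 16, A = 2 048 mm², y = 252 mm, Ī = 43 691 mm⁴.
Bottom flange (beyond web): 128 × 16, A = 2 048 mm², y = 8 mm, Ī = 43 691 mm⁴.
By symmetry the centroid is at mid-height, ȳ = 130 mm.
Transfer each piece to the centroidal x-axis using Ī + A·d² with d = y − 130:
  web: d = 0 mm → contributes +17 576 000 mm⁴
  top flange (beyond web): d = 122 mm → contributes +30 526 123 mm⁴
  bottom flange (beyond web): d = -122 mm → contributes +30 526 123 mm⁴
Total I = 78 628 245 mm⁴.
Extreme fibre distance c = 130 mm; S = I/c = 604 833 mm³.

S_x ≈ 6.05 × 10⁵ mm³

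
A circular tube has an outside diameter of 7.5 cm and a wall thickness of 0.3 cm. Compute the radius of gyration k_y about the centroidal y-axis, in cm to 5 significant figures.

k_y ≈ 2.5478 cm

Decompose the section into non-overlapping parts with the origin at the bottom-left of its bounding rectangle.
Outer circle: ⌀7.5, A = 44.17865 cm², x = 3.75 cm, Ī = 155.3156 cm⁴.
Bore (subtracted): ⌀6.9, A = 37.39281 cm², x = 3.75 cm, Ī = 111.267 cm⁴.
By symmetry the centroid is at mid-width, x̄ = 3.75 cm.
All pieces are centred on the centroidal y-axis, so I = ΣĪ (holes subtracted) = 44.04858 cm⁴.
Radius of gyration: k = √(I/A) = √(44.04858 / 6.78584) = 2.547793 cm.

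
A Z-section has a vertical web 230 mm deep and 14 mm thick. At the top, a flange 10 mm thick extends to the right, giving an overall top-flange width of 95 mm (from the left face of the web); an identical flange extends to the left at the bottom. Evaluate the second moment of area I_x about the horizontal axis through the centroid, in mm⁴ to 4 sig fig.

Decompose the section into non-overlapping parts with the origin at the bottom-left of its bounding rectangle.
Web: 14 × 230, A = 3 220 mm², y = 115 mm, Ī = 14 194 833 mm⁴.
Top flange (beyond web): 81 × 10, A = 810 mm², y = 225 mm, Ī = 6 750 mm⁴.
Bottom flange (beyond web): 81 × 10, A = 810 mm², y = 5 mm, Ī = 6 750 mm⁴.
Centroid: ȳ = ΣA·y / ΣA = 115 mm.
Transfer each piece to the horizontal axis through the centroid using Ī + A·d² with d = y − 115:
  web: d = 0 mm → contributes +14 194 833 mm⁴
  top flange (beyond web): d = 110 mm → contributes +9 807 750 mm⁴
  bottom flange (beyond web): d = -110 mm → contributes +9 807 750 mm⁴
Total I = 33 810 333 mm⁴.

I_x ≈ 3.381 × 10⁷ mm⁴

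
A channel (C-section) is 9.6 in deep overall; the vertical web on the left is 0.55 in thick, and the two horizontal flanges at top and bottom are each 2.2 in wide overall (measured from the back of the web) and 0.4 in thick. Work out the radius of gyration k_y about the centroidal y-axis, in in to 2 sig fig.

Decompose the section into non-overlapping parts with the origin at the bottom-left of its bounding rectangle.
Web: 0.55 × 9.6, A = 5.28 in², x = 0.275 in, Ī = 0.1331 in⁴.
Top flange (beyond web): 1.65 × 0.4, A = 0.66 in², x = 1.375 in, Ī = 0.1497 in⁴.
Bottom flange (beyond web): 1.65 × 0.4, A = 0.66 in², x = 1.375 in, Ī = 0.1497 in⁴.
Centroid: x̄ = ΣA·x / ΣA = 0.495 in.
Transfer each piece to the centroidal y-axis using Ī + A·d² with d = x − 0.495:
  web: d = -0.22 in → contributes +0.3887 in⁴
  top flange (beyond web): d = 0.88 in → contributes +0.6608 in⁴
  bottom flange (beyond web): d = 0.88 in → contributes +0.6608 in⁴
Total I = 1.71 in⁴.
Radius of gyration: k = √(I/A) = √(1.71 / 6.6) = 0.5091 in.

k_y ≈ 0.51 in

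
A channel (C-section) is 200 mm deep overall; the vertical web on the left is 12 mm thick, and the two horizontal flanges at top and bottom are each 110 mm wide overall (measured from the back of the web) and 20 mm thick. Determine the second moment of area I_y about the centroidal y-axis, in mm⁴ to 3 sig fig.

I_y ≈ 7.67 × 10⁶ mm⁴

Decompose the section into non-overlapping parts with the origin at the bottom-left of its bounding rectangle.
Web: 12 × 200, A = 2 400 mm², x = 6 mm, Ī = 28 800 mm⁴.
Top flange (beyond web): 98 × 20, A = 1 960 mm², x = 61 mm, Ī = 1 568 653 mm⁴.
Bottom flange (beyond web): 98 × 20, A = 1 960 mm², x = 61 mm, Ī = 1 568 653 mm⁴.
Centroid: x̄ = ΣA·x / ΣA = 40.114 mm.
Transfer each piece to the centroidal y-axis using Ī + A·d² with d = x − 40.114:
  web: d = -34.114 mm → contributes +2 821 824 mm⁴
  top flange (beyond web): d = 20.886 mm → contributes +2 423 661 mm⁴
  bottom flange (beyond web): d = 20.886 mm → contributes +2 423 661 mm⁴
Total I = 7 669 145 mm⁴.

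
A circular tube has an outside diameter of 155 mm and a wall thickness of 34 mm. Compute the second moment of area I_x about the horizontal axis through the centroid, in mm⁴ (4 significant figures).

I_x ≈ 2.552 × 10⁷ mm⁴

Decompose the section into non-overlapping parts with the origin at the bottom-left of its bounding rectangle.
Outer circle: ⌀155, A = 18869.2 mm², y = 77.5 mm, Ī = 28 333 269 mm⁴.
Bore (subtracted): ⌀87, A = 5944.68 mm², y = 77.5 mm, Ī = 2 812 205 mm⁴.
By symmetry the centroid is at mid-height, ȳ = 77.5 mm.
All pieces are centred on the horizontal axis through the centroid, so I = ΣĪ (holes subtracted) = 25 521 065 mm⁴.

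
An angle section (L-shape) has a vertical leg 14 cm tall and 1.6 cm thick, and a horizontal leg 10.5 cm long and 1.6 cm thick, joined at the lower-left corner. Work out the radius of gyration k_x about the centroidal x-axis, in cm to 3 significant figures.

k_x ≈ 4.38 cm

Decompose the section into non-overlapping parts with the origin at the bottom-left of its bounding rectangle.
Vertical leg: 1.6 × 14, A = 22.4 cm², y = 7 cm, Ī = 365.87 cm⁴.
Horizontal leg (remainder): 8.9 × 1.6, A = 14.24 cm², y = 0.8 cm, Ī = 3.0379 cm⁴.
Centroid: ȳ = ΣA·y / ΣA = 4.5904 cm.
Transfer each piece to the centroidal x-axis using Ī + A·d² with d = y − 4.5904:
  vertical leg: d = 2.4096 cm → contributes +495.93 cm⁴
  horizontal leg (remainder): d = -3.7904 cm → contributes +207.63 cm⁴
Total I = 703.55 cm⁴.
Radius of gyration: k = √(I/A) = √(703.55 / 36.64) = 4.382 cm.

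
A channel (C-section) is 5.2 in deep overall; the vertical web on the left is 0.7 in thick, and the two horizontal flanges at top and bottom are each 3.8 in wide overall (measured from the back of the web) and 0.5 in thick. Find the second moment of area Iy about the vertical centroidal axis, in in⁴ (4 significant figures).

Treat the section as a set of non-overlapping primitives; coordinates are from the bounding-box lower-left.
Web: 0.7 × 5.2, A = 3.64 in², x = 0.35 in, Ī = 0.148633 in⁴.
Top flange (beyond web): 3.1 × 0.5, A = 1.55 in², x = 2.25 in, Ī = 1.24129 in⁴.
Bottom flange (beyond web): 3.1 × 0.5, A = 1.55 in², x = 2.25 in, Ī = 1.24129 in⁴.
Centroid: x̄ = ΣA·x / ΣA = 1.22389 in.
Transfer each piece to the vertical centroidal axis using Ī + A·d² with d = x − 1.22389:
  web: d = -0.873887 in → contributes +2.92842 in⁴
  top flange (beyond web): d = 1.02611 in → contributes +2.8733 in⁴
  bottom flange (beyond web): d = 1.02611 in → contributes +2.8733 in⁴
Total I = 8.67502 in⁴.

Iy ≈ 8.675 in⁴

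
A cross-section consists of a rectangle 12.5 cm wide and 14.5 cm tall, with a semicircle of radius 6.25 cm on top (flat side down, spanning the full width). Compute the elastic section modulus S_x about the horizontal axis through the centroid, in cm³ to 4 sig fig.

Break the section into simple shapes (no overlaps), measuring from the bottom-left corner of the bounding box.
Rectangular body: 12.5 × 14.5, A = 181.25 cm², y = 7.25 cm, Ī = 3175.65 cm⁴.
Semicircular cap: semicircle r = 6.25, A = 61.3592 cm², y = 17.1526 cm, Ī = 167.476 cm⁴.
Centroid: ȳ = ΣA·y / ΣA = 9.7545 cm.
Transfer each piece to the horizontal axis through the centroid using Ī + A·d² with d = y − 9.7545:
  rectangular body: d = -2.5045 cm → contributes +4312.55 cm⁴
  semicircular cap: d = 7.39808 cm → contributes +3525.77 cm⁴
Total I = 7838.31 cm⁴.
Extreme fibre distance c = 10.9955 cm; S = I/c = 712.865 cm³.

S_x ≈ 712.9 cm³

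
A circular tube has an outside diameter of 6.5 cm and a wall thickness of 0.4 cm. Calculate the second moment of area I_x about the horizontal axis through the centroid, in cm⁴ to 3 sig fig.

I_x ≈ 35.8 cm⁴

Break the section into simple shapes (no overlaps), measuring from the bottom-left corner of the bounding box.
Outer circle: ⌀6.5, A = 33.183 cm², y = 3.25 cm, Ī = 87.624 cm⁴.
Bore (subtracted): ⌀5.7, A = 25.518 cm², y = 3.25 cm, Ī = 51.817 cm⁴.
By symmetry the centroid is at mid-height, ȳ = 3.25 cm.
All pieces are centred on the horizontal axis through the centroid, so I = ΣĪ (holes subtracted) = 35.807 cm⁴.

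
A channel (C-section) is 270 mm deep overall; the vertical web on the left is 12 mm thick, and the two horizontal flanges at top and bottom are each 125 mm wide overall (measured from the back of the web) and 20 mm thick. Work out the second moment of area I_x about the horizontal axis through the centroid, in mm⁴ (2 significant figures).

Split into non-overlapping primitives; take the origin at the lower-left of the bounding box.
Web: 12 × 270, A = 3 240 mm², y = 135 mm, Ī = 19 683 000 mm⁴.
Top flange (beyond web): 113 × 20, A = 2 260 mm², y = 260 mm, Ī = 75 333 mm⁴.
Bottom flange (beyond web): 113 × 20, A = 2 260 mm², y = 10 mm, Ī = 75 333 mm⁴.
By symmetry the centroid is at mid-height, ȳ = 135 mm.
Transfer each piece to the horizontal axis through the centroid using Ī + A·d² with d = y − 135:
  web: d = 0 mm → contributes +19 683 000 mm⁴
  top flange (beyond web): d = 125 mm → contributes +35 387 833 mm⁴
  bottom flange (beyond web): d = -125 mm → contributes +35 387 833 mm⁴
Total I = 90 458 667 mm⁴.

I_x ≈ 9.0 × 10⁷ mm⁴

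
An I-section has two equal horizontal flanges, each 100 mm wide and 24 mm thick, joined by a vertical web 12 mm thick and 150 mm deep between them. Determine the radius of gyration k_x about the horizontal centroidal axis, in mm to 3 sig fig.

Break the section into simple shapes (no overlaps), measuring from the bottom-left corner of the bounding box.
Bottom flange: 100 × 24, A = 2 400 mm², y = 12 mm, Ī = 115 200 mm⁴.
Web: 12 × 150, A = 1 800 mm², y = 99 mm, Ī = 3 375 000 mm⁴.
Top flange: 100 × 24, A = 2 400 mm², y = 186 mm, Ī = 115 200 mm⁴.
By symmetry the centroid is at mid-height, ȳ = 99 mm.
Transfer each piece to the horizontal centroidal axis using Ī + A·d² with d = y − 99:
  bottom flange: d = -87 mm → contributes +18 280 800 mm⁴
  web: d = 0 mm → contributes +3 375 000 mm⁴
  top flange: d = 87 mm → contributes +18 280 800 mm⁴
Total I = 39 936 600 mm⁴.
Radius of gyration: k = √(I/A) = √(39 936 600 / 6 600) = 77.788 mm.

k_x ≈ 77.8 mm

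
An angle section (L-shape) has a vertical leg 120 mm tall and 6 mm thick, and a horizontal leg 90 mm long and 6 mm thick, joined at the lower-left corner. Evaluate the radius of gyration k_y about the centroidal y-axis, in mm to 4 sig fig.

k_y ≈ 27.10 mm

Split into non-overlapping primitives; take the origin at the lower-left of the bounding box.
Vertical leg: 6 × 120, A = 720 mm², x = 3 mm, Ī = 2 160 mm⁴.
Horizontal leg (remainder): 84 × 6, A = 504 mm², x = 48 mm, Ī = 296 352 mm⁴.
Centroid: x̄ = ΣA·x / ΣA = 21.5294 mm.
Transfer each piece to the centroidal y-axis using Ī + A·d² with d = x − 21.5294:
  vertical leg: d = -18.5294 mm → contributes +249 364 mm⁴
  horizontal leg (remainder): d = 26.4706 mm → contributes +649 501 mm⁴
Total I = 898 865 mm⁴.
Radius of gyration: k = √(I/A) = √(898 865 / 1 224) = 27.0992 mm.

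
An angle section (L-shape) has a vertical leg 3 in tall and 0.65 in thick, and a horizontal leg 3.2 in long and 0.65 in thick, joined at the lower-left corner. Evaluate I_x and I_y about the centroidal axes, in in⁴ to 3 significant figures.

I_x ≈ 2.76 in⁴, I_y ≈ 3.26 in⁴

Split into non-overlapping primitives; take the origin at the lower-left of the bounding box.
Vertical leg: 0.65 × 3, A = 1.95 in², y = 1.5 in, Ī = 1.4625 in⁴.
Horizontal leg (remainder): 2.55 × 0.65, A = 1.6575 in², y = 0.325 in, Ī = 0.058358 in⁴.
Centroid: ȳ = ΣA·y / ΣA = 0.96014 in.
Transfer each piece to the centroidal x-axis using Ī + A·d² with d = y − 0.96014:
  vertical leg: d = 0.53986 in → contributes +2.0308 in⁴
  horizontal leg (remainder): d = -0.63514 in → contributes +0.72699 in⁴
Total I = 2.7578 in⁴.
For the y-axis: x̄ = 1.0601 in.
Repeating about the centroidal y-axis gives I_y = 3.2604 in⁴.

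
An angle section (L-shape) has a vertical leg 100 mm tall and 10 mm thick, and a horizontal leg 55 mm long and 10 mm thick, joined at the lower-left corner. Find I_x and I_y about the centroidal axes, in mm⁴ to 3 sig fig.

Break the section into simple shapes (no overlaps), measuring from the bottom-left corner of the bounding box.
Vertical leg: 10 × 100, A = 1 000 mm², y = 50 mm, Ī = 833 333 mm⁴.
Horizontal leg (remainder): 45 × 10, A = 450 mm², y = 5 mm, Ī = 3 750 mm⁴.
Centroid: ȳ = ΣA·y / ΣA = 36.034 mm.
Transfer each piece to the centroidal x-axis using Ī + A·d² with d = y − 36.034:
  vertical leg: d = 13.966 mm → contributes +1 028 369 mm⁴
  horizontal leg (remainder): d = -31.034 mm → contributes +437 163 mm⁴
Total I = 1 465 532 mm⁴.
For the y-axis: x̄ = 13.534 mm.
Repeating about the centroidal y-axis gives I_y = 318 969 mm⁴.

I_x ≈ 1.47 × 10⁶ mm⁴, I_y ≈ 3.19 × 10⁵ mm⁴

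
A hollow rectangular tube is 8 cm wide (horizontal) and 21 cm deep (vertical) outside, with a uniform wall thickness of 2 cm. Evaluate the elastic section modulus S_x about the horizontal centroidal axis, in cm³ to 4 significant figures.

Treat the section as a set of non-overlapping primitives; coordinates are from the bounding-box lower-left.
Outer rectangle: 8 × 21, A = 168 cm², y = 10.5 cm, Ī = 6 174 cm⁴.
Inner void (subtracted): 4 × 17, A = 68 cm², y = 10.5 cm, Ī = 1637.67 cm⁴.
By symmetry the centroid is at mid-height, ȳ = 10.5 cm.
All pieces are centred on the horizontal centroidal axis, so I = ΣĪ (holes subtracted) = 4536.33 cm⁴.
Extreme fibre distance c = 10.5 cm; S = I/c = 432.032 cm³.

S_x ≈ 432.0 cm³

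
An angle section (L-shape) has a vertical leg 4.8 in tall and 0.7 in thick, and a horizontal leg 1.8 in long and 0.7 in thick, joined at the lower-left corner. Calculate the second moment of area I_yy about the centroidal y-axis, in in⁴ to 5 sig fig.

I_yy ≈ 0.72226 in⁴

Treat the section as a set of non-overlapping primitives; coordinates are from the bounding-box lower-left.
Vertical leg: 0.7 × 4.8, A = 3.36 in², x = 0.35 in, Ī = 0.1372 in⁴.
Horizontal leg (remainder): 1.1 × 0.7, A = 0.77 in², x = 1.25 in, Ī = 0.07764167 in⁴.
Centroid: x̄ = ΣA·x / ΣA = 0.5177966 in.
Transfer each piece to the centroidal y-axis using Ī + A·d² with d = x − 0.5177966:
  vertical leg: d = -0.1677966 in → contributes +0.2318032 in⁴
  horizontal leg (remainder): d = 0.7322034 in → contributes +0.4904555 in⁴
Total I = 0.7222586 in⁴.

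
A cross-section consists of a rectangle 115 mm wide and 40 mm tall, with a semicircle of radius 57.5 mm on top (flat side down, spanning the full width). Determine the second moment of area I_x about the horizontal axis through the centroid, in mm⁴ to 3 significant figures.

Treat the section as a set of non-overlapping primitives; coordinates are from the bounding-box lower-left.
Rectangular body: 115 × 40, A = 4 600 mm², y = 20 mm, Ī = 613 333 mm⁴.
Semicircular cap: semicircle r = 57.5, A = 5193.4 mm², y = 64.404 mm, Ī = 1 199 785 mm⁴.
Centroid: ȳ = ΣA·y / ΣA = 43.547 mm.
Transfer each piece to the horizontal axis through the centroid using Ī + A·d² with d = y − 43.547:
  rectangular body: d = -23.547 mm → contributes +3 163 904 mm⁴
  semicircular cap: d = 20.857 mm → contributes +3 458 907 mm⁴
Total I = 6 622 811 mm⁴.

I_x ≈ 6.62 × 10⁶ mm⁴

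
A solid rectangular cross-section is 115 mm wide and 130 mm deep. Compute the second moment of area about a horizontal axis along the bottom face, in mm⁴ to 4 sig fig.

I_base ≈ 8.422 × 10⁷ mm⁴

The section: 115 × 130, A = 14 950 mm², y = 65 mm, Ī = 21 054 583 mm⁴.
Transfer it to the base of the section using Ī + A·d² with d = y − 0:
  the section: d = 65 mm → contributes +84 218 333 mm⁴
Total I = 84 218 333 mm⁴.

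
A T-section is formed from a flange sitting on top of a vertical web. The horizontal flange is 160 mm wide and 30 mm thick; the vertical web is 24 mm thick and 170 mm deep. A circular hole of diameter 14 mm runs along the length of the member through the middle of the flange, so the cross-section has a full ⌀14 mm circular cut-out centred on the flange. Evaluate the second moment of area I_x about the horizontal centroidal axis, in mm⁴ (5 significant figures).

I_x ≈ 3.1907 × 10⁷ mm⁴

Treat the section as a set of non-overlapping primitives; coordinates are from the bounding-box lower-left.
Flange: 160 × 30, A = 4 800 mm², y = 185 mm, Ī = 360 000 mm⁴.
Web: 24 × 170, A = 4 080 mm², y = 85 mm, Ī = 9 826 000 mm⁴.
Hole (subtracted): ⌀14, A = 153.938 mm², y = 185 mm, Ī = 1885.741 mm⁴.
Centroid: ȳ = ΣA·y / ΣA = 138.2435 mm.
Transfer each piece to the horizontal centroidal axis using Ī + A·d² with d = y − 138.2435:
  flange: d = 46.75649 mm → contributes +10 853 611 mm⁴
  web: d = -53.24351 mm → contributes +21 392 277 mm⁴
  hole: d = 46.75649 mm → contributes −338420.3 mm⁴
Total I = 31 907 468 mm⁴.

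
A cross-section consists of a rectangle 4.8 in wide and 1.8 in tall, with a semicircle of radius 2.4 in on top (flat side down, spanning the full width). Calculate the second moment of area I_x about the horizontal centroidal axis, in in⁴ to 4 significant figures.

I_x ≈ 22.24 in⁴

Split into non-overlapping primitives; take the origin at the lower-left of the bounding box.
Rectangular body: 4.8 × 1.8, A = 8.64 in², y = 0.9 in, Ī = 2.3328 in⁴.
Semicircular cap: semicircle r = 2.4, A = 9.04779 in², y = 2.81859 in, Ī = 3.64147 in⁴.
Centroid: ȳ = ΣA·y / ΣA = 1.88141 in.
Transfer each piece to the horizontal centroidal axis using Ī + A·d² with d = y − 1.88141:
  rectangular body: d = -0.981412 in → contributes +10.6546 in⁴
  semicircular cap: d = 0.93718 in → contributes +11.5882 in⁴
Total I = 22.2428 in⁴.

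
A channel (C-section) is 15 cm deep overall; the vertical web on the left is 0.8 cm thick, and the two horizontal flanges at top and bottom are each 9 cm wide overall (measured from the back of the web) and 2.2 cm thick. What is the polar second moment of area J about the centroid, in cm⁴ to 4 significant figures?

Decompose the section into non-overlapping parts with the origin at the bottom-left of its bounding rectangle.
Web: 0.8 × 15, A = 12 cm², y = 7.5 cm, Ī = 225 cm⁴.
Top flange (beyond web): 8.2 × 2.2, A = 18.04 cm², y = 13.9 cm, Ī = 7.27613 cm⁴.
Bottom flange (beyond web): 8.2 × 2.2, A = 18.04 cm², y = 1.1 cm, Ī = 7.27613 cm⁴.
By symmetry the centroid is at mid-height, ȳ = 7.5 cm.
Transfer each piece to the centroidal x-axis using Ī + A·d² with d = y − 7.5:
  web: d = 0 cm → contributes +225 cm⁴
  top flange (beyond web): d = 6.4 cm → contributes +746.195 cm⁴
  bottom flange (beyond web): d = -6.4 cm → contributes +746.195 cm⁴
Total I = 1717.39 cm⁴.
For the y-axis: x̄ = 3.77687 cm.
Repeating about the centroidal y-axis gives I_y = 385.159 cm⁴.
Polar second moment: J = I_x + I_y = 2102.55 cm⁴.

J ≈ 2103 cm⁴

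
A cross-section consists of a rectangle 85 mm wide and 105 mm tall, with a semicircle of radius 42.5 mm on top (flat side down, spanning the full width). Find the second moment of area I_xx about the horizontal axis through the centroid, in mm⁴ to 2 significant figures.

Break the section into simple shapes (no overlaps), measuring from the bottom-left corner of the bounding box.
Rectangular body: 85 × 105, A = 8 925 mm², y = 52.5 mm, Ī = 8 199 844 mm⁴.
Semicircular cap: semicircle r = 42.5, A = 2 837 mm², y = 123 mm, Ī = 358 086 mm⁴.
Centroid: ȳ = ΣA·y / ΣA = 69.51 mm.
Transfer each piece to the horizontal axis through the centroid using Ī + A·d² with d = y − 69.51:
  rectangular body: d = -17.01 mm → contributes +10 783 672 mm⁴
  semicircular cap: d = 53.52 mm → contributes +8 485 908 mm⁴
Total I = 19 269 581 mm⁴.

I_xx ≈ 1.9 × 10⁷ mm⁴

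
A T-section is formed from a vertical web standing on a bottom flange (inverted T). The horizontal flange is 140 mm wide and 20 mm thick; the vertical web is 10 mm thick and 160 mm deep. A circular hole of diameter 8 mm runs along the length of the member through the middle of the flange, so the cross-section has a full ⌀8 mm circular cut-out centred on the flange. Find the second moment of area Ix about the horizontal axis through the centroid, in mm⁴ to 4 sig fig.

Decompose the section into non-overlapping parts with the origin at the bottom-left of its bounding rectangle.
Flange: 140 × 20, A = 2 800 mm², y = 10 mm, Ī = 93333.3 mm⁴.
Web: 10 × 160, A = 1 600 mm², y = 100 mm, Ī = 3 413 333 mm⁴.
Hole (subtracted): ⌀8, A = 50.2655 mm², y = 10 mm, Ī = 201.062 mm⁴.
Centroid: ȳ = ΣA·y / ΣA = 43.1055 mm.
Transfer each piece to the horizontal axis through the centroid using Ī + A·d² with d = y − 43.1055:
  flange: d = -33.1055 mm → contributes +3 162 055 mm⁴
  web: d = 56.8945 mm → contributes +8 592 514 mm⁴
  hole: d = -33.1055 mm → contributes −55290.6 mm⁴
Total I = 11 699 278 mm⁴.

Ix ≈ 1.170 × 10⁷ mm⁴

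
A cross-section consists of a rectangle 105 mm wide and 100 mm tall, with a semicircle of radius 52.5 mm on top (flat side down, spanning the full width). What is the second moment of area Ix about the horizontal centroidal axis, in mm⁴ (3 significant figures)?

Treat the section as a set of non-overlapping primitives; coordinates are from the bounding-box lower-left.
Rectangular body: 105 × 100, A = 10 500 mm², y = 50 mm, Ī = 8 750 000 mm⁴.
Semicircular cap: semicircle r = 52.5, A = 4329.5 mm², y = 122.28 mm, Ī = 833 814 mm⁴.
Centroid: ȳ = ΣA·y / ΣA = 71.103 mm.
Transfer each piece to the horizontal centroidal axis using Ī + A·d² with d = y − 71.103:
  rectangular body: d = -21.103 mm → contributes +13 425 945 mm⁴
  semicircular cap: d = 51.179 mm → contributes +12 174 002 mm⁴
Total I = 25 599 948 mm⁴.

Ix ≈ 2.56 × 10⁷ mm⁴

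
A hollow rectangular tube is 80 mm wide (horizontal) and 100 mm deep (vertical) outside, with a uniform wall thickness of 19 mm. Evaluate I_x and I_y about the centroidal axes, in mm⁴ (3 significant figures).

Split into non-overlapping primitives; take the origin at the lower-left of the bounding box.
Outer rectangle: 80 × 100, A = 8 000 mm², y = 50 mm, Ī = 6 666 667 mm⁴.
Inner void (subtracted): 42 × 62, A = 2 604 mm², y = 50 mm, Ī = 834 148 mm⁴.
By symmetry the centroid is at mid-height, ȳ = 50 mm.
All pieces are centred on the centroidal x-axis, so I = ΣĪ (holes subtracted) = 5 832 519 mm⁴.
Repeating about the centroidal y-axis gives I_y = 3 883 879 mm⁴.

I_x ≈ 5.83 × 10⁶ mm⁴, I_y ≈ 3.88 × 10⁶ mm⁴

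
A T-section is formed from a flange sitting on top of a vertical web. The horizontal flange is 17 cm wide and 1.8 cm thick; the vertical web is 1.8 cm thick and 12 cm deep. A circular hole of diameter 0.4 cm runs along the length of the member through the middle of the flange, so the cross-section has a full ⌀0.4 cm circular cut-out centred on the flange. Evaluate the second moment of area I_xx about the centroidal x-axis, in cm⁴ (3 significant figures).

Split into non-overlapping primitives; take the origin at the lower-left of the bounding box.
Flange: 17 × 1.8, A = 30.6 cm², y = 12.9 cm, Ī = 8.262 cm⁴.
Web: 1.8 × 12, A = 21.6 cm², y = 6 cm, Ī = 259.2 cm⁴.
Hole (subtracted): ⌀0.4, A = 0.12566 cm², y = 12.9 cm, Ī = 0.0012566 cm⁴.
Centroid: ȳ = ΣA·y / ΣA = 10.038 cm.
Transfer each piece to the centroidal x-axis using Ī + A·d² with d = y − 10.038:
  flange: d = 2.8621 cm → contributes +258.92 cm⁴
  web: d = -4.0379 cm → contributes +611.39 cm⁴
  hole: d = 2.8621 cm → contributes −1.0306 cm⁴
Total I = 869.27 cm⁴.

I_xx ≈ 869 cm⁴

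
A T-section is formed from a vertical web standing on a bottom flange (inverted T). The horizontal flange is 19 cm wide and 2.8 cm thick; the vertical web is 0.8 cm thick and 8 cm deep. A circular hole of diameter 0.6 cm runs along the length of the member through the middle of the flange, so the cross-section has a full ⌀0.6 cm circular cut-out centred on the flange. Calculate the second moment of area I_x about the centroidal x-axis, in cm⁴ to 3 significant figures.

Break the section into simple shapes (no overlaps), measuring from the bottom-left corner of the bounding box.
Flange: 19 × 2.8, A = 53.2 cm², y = 1.4 cm, Ī = 34.757 cm⁴.
Web: 0.8 × 8, A = 6.4 cm², y = 6.8 cm, Ī = 34.133 cm⁴.
Hole (subtracted): ⌀0.6, A = 0.28274 cm², y = 1.4 cm, Ī = 0.0063617 cm⁴.
Centroid: ȳ = ΣA·y / ΣA = 1.9826 cm.
Transfer each piece to the centroidal x-axis using Ī + A·d² with d = y − 1.9826:
  flange: d = -0.58263 cm → contributes +52.816 cm⁴
  web: d = 4.8174 cm → contributes +182.66 cm⁴
  hole: d = -0.58263 cm → contributes −0.10234 cm⁴
Total I = 235.37 cm⁴.

I_x ≈ 235 cm⁴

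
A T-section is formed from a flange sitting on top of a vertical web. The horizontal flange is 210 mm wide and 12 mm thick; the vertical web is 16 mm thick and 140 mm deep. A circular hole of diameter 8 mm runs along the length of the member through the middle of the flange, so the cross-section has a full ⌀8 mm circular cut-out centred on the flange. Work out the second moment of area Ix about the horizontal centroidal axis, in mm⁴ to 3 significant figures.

Ix ≈ 1.05 × 10⁷ mm⁴

Split into non-overlapping primitives; take the origin at the lower-left of the bounding box.
Flange: 210 × 12, A = 2 520 mm², y = 146 mm, Ī = 30 240 mm⁴.
Web: 16 × 140, A = 2 240 mm², y = 70 mm, Ī = 3 658 667 mm⁴.
Hole (subtracted): ⌀8, A = 50.265 mm², y = 146 mm, Ī = 201.06 mm⁴.
Centroid: ȳ = ΣA·y / ΣA = 109.85 mm.
Transfer each piece to the horizontal centroidal axis using Ī + A·d² with d = y − 109.85:
  flange: d = 36.146 mm → contributes +3 322 779 mm⁴
  web: d = -39.854 mm → contributes +7 216 478 mm⁴
  hole: d = 36.146 mm → contributes −65 876 mm⁴
Total I = 10 473 381 mm⁴.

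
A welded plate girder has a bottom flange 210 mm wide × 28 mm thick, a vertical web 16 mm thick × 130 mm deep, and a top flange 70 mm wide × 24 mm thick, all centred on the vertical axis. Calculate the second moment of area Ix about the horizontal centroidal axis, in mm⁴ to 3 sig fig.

Ix ≈ 3.84 × 10⁷ mm⁴

Decompose the section into non-overlapping parts with the origin at the bottom-left of its bounding rectangle.
Bottom plate: 210 × 28, A = 5 880 mm², y = 14 mm, Ī = 384 160 mm⁴.
Web plate: 16 × 130, A = 2 080 mm², y = 93 mm, Ī = 2 929 333 mm⁴.
Top plate: 70 × 24, A = 1 680 mm², y = 170 mm, Ī = 80 640 mm⁴.
Centroid: ȳ = ΣA·y / ΣA = 58.232 mm.
Transfer each piece to the horizontal centroidal axis using Ī + A·d² with d = y − 58.232:
  bottom plate: d = -44.232 mm → contributes +11 888 393 mm⁴
  web plate: d = 34.768 mm → contributes +5 443 613 mm⁴
  top plate: d = 111.77 mm → contributes +21 067 207 mm⁴
Total I = 38 399 213 mm⁴.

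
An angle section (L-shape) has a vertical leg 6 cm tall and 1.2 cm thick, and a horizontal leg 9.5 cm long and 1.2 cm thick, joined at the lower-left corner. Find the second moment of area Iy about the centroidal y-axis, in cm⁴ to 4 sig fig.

Split into non-overlapping primitives; take the origin at the lower-left of the bounding box.
Vertical leg: 1.2 × 6, A = 7.2 cm², x = 0.6 cm, Ī = 0.864 cm⁴.
Horizontal leg (remainder): 8.3 × 1.2, A = 9.96 cm², x = 5.35 cm, Ī = 57.1787 cm⁴.
Centroid: x̄ = ΣA·x / ΣA = 3.35699 cm.
Transfer each piece to the centroidal y-axis using Ī + A·d² with d = x − 3.35699:
  vertical leg: d = -2.75699 cm → contributes +55.5913 cm⁴
  horizontal leg (remainder): d = 1.99301 cm → contributes +96.7406 cm⁴
Total I = 152.332 cm⁴.

Iy ≈ 152.3 cm⁴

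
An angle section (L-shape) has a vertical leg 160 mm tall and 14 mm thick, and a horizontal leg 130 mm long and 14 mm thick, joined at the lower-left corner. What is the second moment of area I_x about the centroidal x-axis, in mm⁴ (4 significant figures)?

Treat the section as a set of non-overlapping primitives; coordinates are from the bounding-box lower-left.
Vertical leg: 14 × 160, A = 2 240 mm², y = 80 mm, Ī = 4 778 667 mm⁴.
Horizontal leg (remainder): 116 × 14, A = 1 624 mm², y = 7 mm, Ī = 26525.3 mm⁴.
Centroid: ȳ = ΣA·y / ΣA = 49.3188 mm.
Transfer each piece to the centroidal x-axis using Ī + A·d² with d = y − 49.3188:
  vertical leg: d = 30.6812 mm → contributes +6 887 254 mm⁴
  horizontal leg (remainder): d = -42.3188 mm → contributes +2 934 921 mm⁴
Total I = 9 822 175 mm⁴.

I_x ≈ 9.822 × 10⁶ mm⁴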